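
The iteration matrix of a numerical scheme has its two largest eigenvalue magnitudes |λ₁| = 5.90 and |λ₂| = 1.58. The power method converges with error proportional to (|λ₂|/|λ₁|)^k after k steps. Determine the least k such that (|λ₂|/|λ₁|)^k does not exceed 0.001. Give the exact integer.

6

|λ₂/λ₁| = 1.58/5.90 = 0.26780
Need k ≥ ln(0.001) / ln(0.26780) = -6.9078 / -1.3175 ≈ 5.243
Smallest integer k satisfying the bound: 6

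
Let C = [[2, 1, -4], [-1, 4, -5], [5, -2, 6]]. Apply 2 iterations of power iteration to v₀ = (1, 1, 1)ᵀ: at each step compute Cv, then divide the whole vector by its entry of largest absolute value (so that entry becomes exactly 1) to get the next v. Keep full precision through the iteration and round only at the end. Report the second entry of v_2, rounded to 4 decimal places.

-0.9811

Cv0 = (-1.00000, -2.00000, 9.00000); divide by 9.00000 → v1 = (-0.11111, -0.22222, 1.00000)
Cv1 = (-4.44444, -5.77778, 5.88889); divide by 5.88889 → v2 = (-0.75472, -0.98113, 1.00000)
Requested entry of v2: -52/53 = -0.9811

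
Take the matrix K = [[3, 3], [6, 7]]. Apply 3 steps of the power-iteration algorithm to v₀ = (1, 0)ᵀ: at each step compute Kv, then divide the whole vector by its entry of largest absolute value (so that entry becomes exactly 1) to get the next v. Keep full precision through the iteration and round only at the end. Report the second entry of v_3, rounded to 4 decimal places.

Kv0 = (3.00000, 6.00000); divide by 6.00000 → v1 = (0.50000, 1.00000)
Kv1 = (4.50000, 10.00000); divide by 10.00000 → v2 = (0.45000, 1.00000)
Kv2 = (4.35000, 9.70000); divide by 9.70000 → v3 = (0.44845, 1.00000)
Requested entry of v3: 582/582 = 1.0000

1.0000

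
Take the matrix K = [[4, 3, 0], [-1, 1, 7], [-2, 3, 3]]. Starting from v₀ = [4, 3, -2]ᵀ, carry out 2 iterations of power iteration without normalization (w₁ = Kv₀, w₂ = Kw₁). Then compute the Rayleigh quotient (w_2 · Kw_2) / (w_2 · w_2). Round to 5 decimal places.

6.76506

w1 = Kv₀ = (4·4 + 3·3 + 0·(-2); (-1)·4 + 1·3 + 7·(-2); (-2)·4 + 3·3 + 3·(-2)) = (25, -15, -5)
w2 = Kw1 = (4·25 + 3·(-15) + 0·(-5); (-1)·25 + 1·(-15) + 7·(-5); (-2)·25 + 3·(-15) + 3·(-5)) = (55, -75, -110)
Kw2 = (-5, -900, -665)
w2·Kw2 = 55·(-5) + (-75)·(-900) + (-110)·(-665) = 140375; w2·w2 = 55·55 + (-75)·(-75) + (-110)·(-110) = 20750
λ ≈ 140375/20750 = 6.76506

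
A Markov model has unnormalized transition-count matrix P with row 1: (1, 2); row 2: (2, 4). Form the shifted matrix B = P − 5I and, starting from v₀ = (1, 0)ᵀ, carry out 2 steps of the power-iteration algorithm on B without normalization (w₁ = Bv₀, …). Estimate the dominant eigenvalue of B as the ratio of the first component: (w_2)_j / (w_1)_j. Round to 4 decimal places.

-5.0000

B = P − 5I has rows (-4, 2); (2, -1)
w1 = Bv₀ = (-4, 2)
w2 = Bw1 = (20, -10)
Ratio: 20/-4 = -5.0000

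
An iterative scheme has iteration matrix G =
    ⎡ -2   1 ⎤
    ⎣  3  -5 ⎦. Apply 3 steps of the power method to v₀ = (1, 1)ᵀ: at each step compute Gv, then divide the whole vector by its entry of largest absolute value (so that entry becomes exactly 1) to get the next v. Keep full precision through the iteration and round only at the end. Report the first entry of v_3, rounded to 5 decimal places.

Gv0 = (-1.000000, -2.000000); divide by -2.000000 → v1 = (0.500000, 1.000000)
Gv1 = (0.000000, -3.500000); divide by -3.500000 → v2 = (0.000000, 1.000000)
Gv2 = (1.000000, -5.000000); divide by -5.000000 → v3 = (-0.200000, 1.000000)
Requested entry of v3: 7/-35 = -0.20000

-0.20000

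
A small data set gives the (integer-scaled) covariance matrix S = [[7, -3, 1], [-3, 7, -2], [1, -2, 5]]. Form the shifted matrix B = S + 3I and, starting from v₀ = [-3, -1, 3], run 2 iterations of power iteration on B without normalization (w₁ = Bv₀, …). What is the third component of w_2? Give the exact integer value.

174

B = S + 3I has rows (10, -3, 1); (-3, 10, -2); (1, -2, 8)
w1 = Bv₀ = (10·(-3) + (-3)·(-1) + 1·3; (-3)·(-3) + 10·(-1) + (-2)·3; 1·(-3) + (-2)·(-1) + 8·3) = (-24, -7, 23)
w2 = Bw1 = (10·(-24) + (-3)·(-7) + 1·23; (-3)·(-24) + 10·(-7) + (-2)·23; 1·(-24) + (-2)·(-7) + 8·23) = (-196, -44, 174)
Requested component of w2: 174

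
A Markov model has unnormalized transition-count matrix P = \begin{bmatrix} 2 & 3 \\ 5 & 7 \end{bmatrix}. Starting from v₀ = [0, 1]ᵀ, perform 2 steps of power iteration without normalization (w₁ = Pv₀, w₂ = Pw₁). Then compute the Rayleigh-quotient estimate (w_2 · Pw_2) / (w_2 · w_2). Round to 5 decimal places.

λ ≈ 9.10964

w1 = Pv₀ = (2·0 + 3·1; 5·0 + 7·1) = (3, 7)
w2 = Pw1 = (2·3 + 3·7; 5·3 + 7·7) = (27, 64)
Pw2 = (246, 583)
w2·Pw2 = 27·246 + 64·583 = 43954; w2·w2 = 27·27 + 64·64 = 4825
λ ≈ 43954/4825 = 9.10964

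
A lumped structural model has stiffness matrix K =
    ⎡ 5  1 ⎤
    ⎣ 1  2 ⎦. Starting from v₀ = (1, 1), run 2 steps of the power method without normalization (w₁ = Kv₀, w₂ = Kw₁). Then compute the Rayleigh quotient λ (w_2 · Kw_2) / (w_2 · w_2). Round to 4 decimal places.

λ ≈ 5.2920

w1 = Kv₀ = (5·1 + 1·1; 1·1 + 2·1) = (6, 3)
w2 = Kw1 = (5·6 + 1·3; 1·6 + 2·3) = (33, 12)
Kw2 = (177, 57)
w2·Kw2 = 33·177 + 12·57 = 6525; w2·w2 = 33·33 + 12·12 = 1233
λ ≈ 6525/1233 = 5.2920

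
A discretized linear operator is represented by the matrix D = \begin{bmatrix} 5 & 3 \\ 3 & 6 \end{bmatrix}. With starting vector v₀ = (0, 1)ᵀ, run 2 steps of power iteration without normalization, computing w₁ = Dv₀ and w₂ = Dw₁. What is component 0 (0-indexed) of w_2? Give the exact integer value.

33

w1 = Dv₀ = (3, 6)
w2 = Dw1 = (33, 45)
The requested component of w2 is 33.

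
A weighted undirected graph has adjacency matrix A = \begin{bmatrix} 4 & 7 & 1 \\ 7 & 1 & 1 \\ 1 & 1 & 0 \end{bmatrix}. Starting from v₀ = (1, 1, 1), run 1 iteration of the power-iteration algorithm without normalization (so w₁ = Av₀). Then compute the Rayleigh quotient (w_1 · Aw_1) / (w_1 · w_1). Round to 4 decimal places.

w1 = Av₀ = (12, 9, 2)
Aw1 = (113, 95, 21)
w1·Aw1 = 12·113 + 9·95 + 2·21 = 2253; w1·w1 = 12·12 + 9·9 + 2·2 = 229
λ ≈ 2253/229 = 9.8384

9.8384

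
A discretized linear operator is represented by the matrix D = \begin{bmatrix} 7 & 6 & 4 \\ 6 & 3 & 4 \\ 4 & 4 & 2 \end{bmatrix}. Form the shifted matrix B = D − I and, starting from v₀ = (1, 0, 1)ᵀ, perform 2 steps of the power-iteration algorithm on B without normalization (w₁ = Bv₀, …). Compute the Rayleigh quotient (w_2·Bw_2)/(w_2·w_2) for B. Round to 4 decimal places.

B = D − I has rows (6, 6, 4); (6, 2, 4); (4, 4, 1)
w1 = Bv₀ = (10, 10, 5)
w2 = Bw1 = (140, 100, 85)
Bw2 = (1780, 1380, 1045)
w2·Bw2 = 476025; w2·w2 = 36825; μ ≈ 476025/36825 = 12.9267

μ ≈ 12.9267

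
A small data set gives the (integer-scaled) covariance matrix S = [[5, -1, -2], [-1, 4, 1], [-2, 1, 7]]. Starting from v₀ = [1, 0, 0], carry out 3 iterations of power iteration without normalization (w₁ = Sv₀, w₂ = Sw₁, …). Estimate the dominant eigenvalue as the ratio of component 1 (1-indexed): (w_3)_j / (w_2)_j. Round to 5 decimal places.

w1 = Sv₀ = (5·1 + (-1)·0 + (-2)·0; (-1)·1 + 4·0 + 1·0; (-2)·1 + 1·0 + 7·0) = (5, -1, -2)
w2 = Sw1 = (5·5 + (-1)·(-1) + (-2)·(-2); (-1)·5 + 4·(-1) + 1·(-2); (-2)·5 + 1·(-1) + 7·(-2)) = (30, -11, -25)
w3 = Sw2 = (211, -99, -246)
Ratio at component: 211 / 30 = 7.03333

λ ≈ 7.03333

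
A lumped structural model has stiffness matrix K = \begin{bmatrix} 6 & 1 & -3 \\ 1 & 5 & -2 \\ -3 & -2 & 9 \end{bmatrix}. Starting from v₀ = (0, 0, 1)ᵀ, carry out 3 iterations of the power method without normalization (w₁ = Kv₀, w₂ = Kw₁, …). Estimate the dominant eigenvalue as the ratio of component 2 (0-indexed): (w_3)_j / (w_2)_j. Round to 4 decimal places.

λ ≈ 11.1596

w1 = Kv₀ = (6·0 + 1·0 + (-3)·1; 1·0 + 5·0 + (-2)·1; (-3)·0 + (-2)·0 + 9·1) = (-3, -2, 9)
w2 = Kw1 = (6·(-3) + 1·(-2) + (-3)·9; 1·(-3) + 5·(-2) + (-2)·9; (-3)·(-3) + (-2)·(-2) + 9·9) = (-47, -31, 94)
w3 = Kw2 = (-595, -390, 1049)
Ratio at component: 1049 / 94 = 11.1596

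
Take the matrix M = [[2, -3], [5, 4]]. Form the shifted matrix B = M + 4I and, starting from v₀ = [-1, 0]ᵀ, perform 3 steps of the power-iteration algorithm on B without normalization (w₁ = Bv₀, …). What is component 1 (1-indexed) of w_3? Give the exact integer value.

84

B = M + 4I has rows (6, -3); (5, 8)
w1 = Bv₀ = (-6, -5)
w2 = Bw1 = (-21, -70)
w3 = Bw2 = (84, -665)
Requested component of w3: 84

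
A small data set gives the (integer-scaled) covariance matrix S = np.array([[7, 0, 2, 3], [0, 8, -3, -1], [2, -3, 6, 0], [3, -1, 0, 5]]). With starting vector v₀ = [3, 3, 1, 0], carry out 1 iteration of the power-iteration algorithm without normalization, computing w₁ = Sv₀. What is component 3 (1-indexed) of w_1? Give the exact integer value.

w1 = Sv₀ = (7·3 + 0·3 + 2·1 + 3·0; 0·3 + 8·3 + (-3)·1 + (-1)·0; 2·3 + (-3)·3 + 6·1 + 0·0; 3·3 + (-1)·3 + 0·1 + 5·0) = (23, 21, 3, 6)
The requested component of w1 is 3.

3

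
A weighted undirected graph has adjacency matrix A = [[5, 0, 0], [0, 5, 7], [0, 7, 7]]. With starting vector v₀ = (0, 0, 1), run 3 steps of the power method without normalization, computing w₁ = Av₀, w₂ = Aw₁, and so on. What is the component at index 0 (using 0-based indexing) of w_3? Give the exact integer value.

w1 = Av₀ = (5·0 + 0·0 + 0·1; 0·0 + 5·0 + 7·1; 0·0 + 7·0 + 7·1) = (0, 7, 7)
w2 = Aw1 = (5·0 + 0·7 + 0·7; 0·0 + 5·7 + 7·7; 0·0 + 7·7 + 7·7) = (0, 84, 98)
w3 = Aw2 = (0, 1106, 1274)
The requested component of w3 is 0.

0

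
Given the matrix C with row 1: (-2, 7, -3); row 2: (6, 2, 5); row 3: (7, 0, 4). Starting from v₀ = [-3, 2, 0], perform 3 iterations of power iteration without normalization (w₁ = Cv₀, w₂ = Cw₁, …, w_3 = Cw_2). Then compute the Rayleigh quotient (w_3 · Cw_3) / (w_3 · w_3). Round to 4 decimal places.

7.9449

w1 = Cv₀ = ((-2)·(-3) + 7·2 + (-3)·0; 6·(-3) + 2·2 + 5·0; 7·(-3) + 0·2 + 4·0) = (20, -14, -21)
w2 = Cw1 = ((-2)·20 + 7·(-14) + (-3)·(-21); 6·20 + 2·(-14) + 5·(-21); 7·20 + 0·(-14) + 4·(-21)) = (-75, -13, 56)
w3 = Cw2 = (-109, -196, -301)
Cw3 = (-251, -2551, -1967)
w3·Cw3 = (-109)·(-251) + (-196)·(-2551) + (-301)·(-1967) = 1119422; w3·w3 = (-109)·(-109) + (-196)·(-196) + (-301)·(-301) = 140898
λ ≈ 1119422/140898 = 7.9449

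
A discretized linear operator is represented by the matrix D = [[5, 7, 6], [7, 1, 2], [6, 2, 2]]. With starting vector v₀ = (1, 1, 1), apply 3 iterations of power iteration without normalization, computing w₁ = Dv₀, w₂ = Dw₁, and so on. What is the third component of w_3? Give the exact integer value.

1928

w1 = Dv₀ = (18, 10, 10)
w2 = Dw1 = (220, 156, 148)
w3 = Dw2 = (3080, 1992, 1928)
The requested component of w3 is 1928.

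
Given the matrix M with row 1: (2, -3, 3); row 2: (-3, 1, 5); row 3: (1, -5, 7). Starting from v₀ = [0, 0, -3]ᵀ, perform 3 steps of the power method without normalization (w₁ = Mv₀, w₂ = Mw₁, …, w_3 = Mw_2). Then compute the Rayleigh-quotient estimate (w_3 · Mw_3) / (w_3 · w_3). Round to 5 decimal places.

1.29687

w1 = Mv₀ = (2·0 + (-3)·0 + 3·(-3); (-3)·0 + 1·0 + 5·(-3); 1·0 + (-5)·0 + 7·(-3)) = (-9, -15, -21)
w2 = Mw1 = (2·(-9) + (-3)·(-15) + 3·(-21); (-3)·(-9) + 1·(-15) + 5·(-21); 1·(-9) + (-5)·(-15) + 7·(-21)) = (-36, -93, -81)
w3 = Mw2 = (-36, -390, -138)
Mw3 = (684, -972, 948)
w3·Mw3 = (-36)·684 + (-390)·(-972) + (-138)·948 = 223632; w3·w3 = (-36)·(-36) + (-390)·(-390) + (-138)·(-138) = 172440
λ ≈ 223632/172440 = 1.29687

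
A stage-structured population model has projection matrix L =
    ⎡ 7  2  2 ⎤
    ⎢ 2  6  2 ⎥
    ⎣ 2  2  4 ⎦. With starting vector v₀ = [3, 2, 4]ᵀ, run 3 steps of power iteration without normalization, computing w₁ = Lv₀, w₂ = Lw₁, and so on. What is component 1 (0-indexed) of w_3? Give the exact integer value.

2758

w1 = Lv₀ = (33, 26, 26)
w2 = Lw1 = (335, 274, 222)
w3 = Lw2 = (3337, 2758, 2106)
The requested component of w3 is 2758.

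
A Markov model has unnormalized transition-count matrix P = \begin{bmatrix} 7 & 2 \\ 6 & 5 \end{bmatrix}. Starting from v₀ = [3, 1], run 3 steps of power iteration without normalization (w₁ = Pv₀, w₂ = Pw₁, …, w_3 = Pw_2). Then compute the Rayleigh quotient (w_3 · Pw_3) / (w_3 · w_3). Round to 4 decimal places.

λ ≈ 9.6357

w1 = Pv₀ = (23, 23)
w2 = Pw1 = (207, 253)
w3 = Pw2 = (1955, 2507)
Pw3 = (18699, 24265)
w3·Pw3 = 1955·18699 + 2507·24265 = 97388900; w3·w3 = 1955·1955 + 2507·2507 = 10107074
λ ≈ 97388900/10107074 = 9.6357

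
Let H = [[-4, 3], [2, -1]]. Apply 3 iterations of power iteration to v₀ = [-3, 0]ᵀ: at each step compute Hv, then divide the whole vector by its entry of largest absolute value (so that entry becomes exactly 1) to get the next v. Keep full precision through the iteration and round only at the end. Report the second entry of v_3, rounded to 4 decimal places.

Hv0 = (12.00000, -6.00000); divide by 12.00000 → v1 = (1.00000, -0.50000)
Hv1 = (-5.50000, 2.50000); divide by -5.50000 → v2 = (1.00000, -0.45455)
Hv2 = (-5.36364, 2.45455); divide by -5.36364 → v3 = (1.00000, -0.45763)
Requested entry of v3: -162/354 = -0.4576

-0.4576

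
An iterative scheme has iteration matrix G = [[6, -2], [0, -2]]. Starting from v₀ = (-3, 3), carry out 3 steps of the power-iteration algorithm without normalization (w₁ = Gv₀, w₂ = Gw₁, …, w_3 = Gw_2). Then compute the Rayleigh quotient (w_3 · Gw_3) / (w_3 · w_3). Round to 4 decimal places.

λ ≈ 5.9343

w1 = Gv₀ = (6·(-3) + (-2)·3; 0·(-3) + (-2)·3) = (-24, -6)
w2 = Gw1 = (6·(-24) + (-2)·(-6); 0·(-24) + (-2)·(-6)) = (-132, 12)
w3 = Gw2 = (-816, -24)
Gw3 = (-4848, 48)
w3·Gw3 = (-816)·(-4848) + (-24)·48 = 3954816; w3·w3 = (-816)·(-816) + (-24)·(-24) = 666432
λ ≈ 3954816/666432 = 5.9343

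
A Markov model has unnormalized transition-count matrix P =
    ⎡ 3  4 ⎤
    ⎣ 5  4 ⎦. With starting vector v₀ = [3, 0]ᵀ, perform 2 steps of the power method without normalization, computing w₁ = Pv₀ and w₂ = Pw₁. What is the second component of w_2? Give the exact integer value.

105

w1 = Pv₀ = (3·3 + 4·0; 5·3 + 4·0) = (9, 15)
w2 = Pw1 = (3·9 + 4·15; 5·9 + 4·15) = (87, 105)
The requested component of w2 is 105.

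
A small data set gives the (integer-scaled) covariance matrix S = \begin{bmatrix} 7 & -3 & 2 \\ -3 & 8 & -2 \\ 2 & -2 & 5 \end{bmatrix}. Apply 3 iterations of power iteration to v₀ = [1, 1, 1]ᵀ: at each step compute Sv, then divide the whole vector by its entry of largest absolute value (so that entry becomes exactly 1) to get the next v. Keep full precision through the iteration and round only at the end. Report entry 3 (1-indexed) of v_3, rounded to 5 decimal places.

0.66400

Sv0 = (6.000000, 3.000000, 5.000000); divide by 6.000000 → v1 = (1.000000, 0.500000, 0.833333)
Sv1 = (7.166667, -0.666667, 5.166667); divide by 7.166667 → v2 = (1.000000, -0.093023, 0.720930)
Sv2 = (8.720930, -5.186047, 5.790698); divide by 8.720930 → v3 = (1.000000, -0.594667, 0.664000)
Requested entry of v3: 249/375 = 0.66400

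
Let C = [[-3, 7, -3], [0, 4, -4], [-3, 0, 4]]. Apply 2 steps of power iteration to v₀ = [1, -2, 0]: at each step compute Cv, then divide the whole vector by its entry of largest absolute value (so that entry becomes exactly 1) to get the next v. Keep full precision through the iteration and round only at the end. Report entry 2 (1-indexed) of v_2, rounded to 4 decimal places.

Cv0 = (-17.00000, -8.00000, -3.00000); divide by -17.00000 → v1 = (1.00000, 0.47059, 0.17647)
Cv1 = (-0.23529, 1.17647, -2.29412); divide by -2.29412 → v2 = (0.10256, -0.51282, 1.00000)
Requested entry of v2: -20/39 = -0.5128

-0.5128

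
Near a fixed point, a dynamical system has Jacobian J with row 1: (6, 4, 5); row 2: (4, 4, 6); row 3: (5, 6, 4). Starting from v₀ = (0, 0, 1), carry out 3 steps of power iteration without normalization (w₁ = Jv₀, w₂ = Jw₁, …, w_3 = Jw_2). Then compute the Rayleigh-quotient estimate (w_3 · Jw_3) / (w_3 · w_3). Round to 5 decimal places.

λ ≈ 14.68110

w1 = Jv₀ = (6·0 + 4·0 + 5·1; 4·0 + 4·0 + 6·1; 5·0 + 6·0 + 4·1) = (5, 6, 4)
w2 = Jw1 = (6·5 + 4·6 + 5·4; 4·5 + 4·6 + 6·4; 5·5 + 6·6 + 4·4) = (74, 68, 77)
w3 = Jw2 = (1101, 1030, 1086)
Jw3 = (16156, 15040, 16029)
w3·Jw3 = 1101·16156 + 1030·15040 + 1086·16029 = 50686450; w3·w3 = 1101·1101 + 1030·1030 + 1086·1086 = 3452497
λ ≈ 50686450/3452497 = 14.68110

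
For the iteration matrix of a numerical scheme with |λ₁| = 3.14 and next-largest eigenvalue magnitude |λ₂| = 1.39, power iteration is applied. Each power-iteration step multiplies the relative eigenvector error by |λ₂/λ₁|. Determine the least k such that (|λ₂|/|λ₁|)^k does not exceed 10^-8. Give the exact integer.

|λ₂/λ₁| = 1.39/3.14 = 0.44268
Need k ≥ ln(10^-8) / ln(0.44268) = -18.4207 / -0.8149 ≈ 22.604
Smallest integer k satisfying the bound: 23

23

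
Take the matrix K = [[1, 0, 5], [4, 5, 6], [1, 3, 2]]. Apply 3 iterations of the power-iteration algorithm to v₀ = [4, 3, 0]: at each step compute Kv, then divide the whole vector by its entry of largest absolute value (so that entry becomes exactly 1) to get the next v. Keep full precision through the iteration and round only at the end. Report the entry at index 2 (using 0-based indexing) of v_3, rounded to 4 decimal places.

Kv0 = (4.00000, 31.00000, 13.00000); divide by 31.00000 → v1 = (0.12903, 1.00000, 0.41935)
Kv1 = (2.22581, 8.03226, 3.96774); divide by 8.03226 → v2 = (0.27711, 1.00000, 0.49398)
Kv2 = (2.74699, 9.07229, 4.26506); divide by 9.07229 → v3 = (0.30279, 1.00000, 0.47012)
Requested entry of v3: 1062/2259 = 0.4701

0.4701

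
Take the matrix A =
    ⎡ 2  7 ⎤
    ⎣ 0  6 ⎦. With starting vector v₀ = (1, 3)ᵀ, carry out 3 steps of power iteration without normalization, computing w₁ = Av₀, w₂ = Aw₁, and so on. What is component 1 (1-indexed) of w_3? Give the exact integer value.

w1 = Av₀ = (23, 18)
w2 = Aw1 = (172, 108)
w3 = Aw2 = (1100, 648)
The requested component of w3 is 1100.

1100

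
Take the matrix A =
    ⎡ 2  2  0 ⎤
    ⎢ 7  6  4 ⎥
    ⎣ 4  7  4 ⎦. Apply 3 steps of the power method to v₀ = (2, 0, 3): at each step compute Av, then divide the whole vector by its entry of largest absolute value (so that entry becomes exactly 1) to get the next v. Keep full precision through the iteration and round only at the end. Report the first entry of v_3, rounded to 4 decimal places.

0.2025

Av0 = (4.00000, 26.00000, 20.00000); divide by 26.00000 → v1 = (0.15385, 1.00000, 0.76923)
Av1 = (2.30769, 10.15385, 10.69231); divide by 10.69231 → v2 = (0.21583, 0.94964, 1.00000)
Av2 = (2.33094, 11.20863, 11.51079); divide by 11.51079 → v3 = (0.20250, 0.97375, 1.00000)
Requested entry of v3: 648/3200 = 0.2025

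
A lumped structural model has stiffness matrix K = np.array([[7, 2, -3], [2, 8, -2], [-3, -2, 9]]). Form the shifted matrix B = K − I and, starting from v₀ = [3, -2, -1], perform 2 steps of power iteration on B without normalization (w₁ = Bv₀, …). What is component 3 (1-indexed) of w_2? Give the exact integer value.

B = K − I has rows (6, 2, -3); (2, 7, -2); (-3, -2, 8)
w1 = Bv₀ = (17, -6, -13)
w2 = Bw1 = (129, 18, -143)
Requested component of w2: -143

-143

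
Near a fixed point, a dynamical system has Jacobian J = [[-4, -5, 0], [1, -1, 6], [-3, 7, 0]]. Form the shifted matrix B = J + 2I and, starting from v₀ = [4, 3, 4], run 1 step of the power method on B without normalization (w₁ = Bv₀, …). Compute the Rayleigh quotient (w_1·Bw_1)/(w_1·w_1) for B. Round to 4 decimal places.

6.3839

B = J + 2I has rows (-2, -5, 0); (1, 1, 6); (-3, 7, 2)
w1 = Bv₀ = (-23, 31, 17)
Bw1 = (-109, 110, 320)
w1·Bw1 = 11357; w1·w1 = 1779; μ ≈ 11357/1779 = 6.3839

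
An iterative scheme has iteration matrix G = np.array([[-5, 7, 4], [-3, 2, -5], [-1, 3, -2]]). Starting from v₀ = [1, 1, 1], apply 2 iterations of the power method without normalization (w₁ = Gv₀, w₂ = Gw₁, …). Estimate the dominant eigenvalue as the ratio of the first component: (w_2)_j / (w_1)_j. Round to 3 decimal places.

w1 = Gv₀ = (6, -6, 0)
w2 = Gw1 = (-72, -30, -24)
Ratio at component: -72 / 6 = -12.000

λ ≈ -12.000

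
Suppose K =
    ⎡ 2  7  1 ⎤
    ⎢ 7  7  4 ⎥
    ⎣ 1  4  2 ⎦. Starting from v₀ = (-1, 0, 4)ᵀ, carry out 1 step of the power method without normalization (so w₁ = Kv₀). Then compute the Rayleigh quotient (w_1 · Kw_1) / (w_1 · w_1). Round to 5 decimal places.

w1 = Kv₀ = (2·(-1) + 7·0 + 1·4; 7·(-1) + 7·0 + 4·4; 1·(-1) + 4·0 + 2·4) = (2, 9, 7)
Kw1 = (74, 105, 52)
w1·Kw1 = 2·74 + 9·105 + 7·52 = 1457; w1·w1 = 2·2 + 9·9 + 7·7 = 134
λ ≈ 1457/134 = 10.87313

10.87313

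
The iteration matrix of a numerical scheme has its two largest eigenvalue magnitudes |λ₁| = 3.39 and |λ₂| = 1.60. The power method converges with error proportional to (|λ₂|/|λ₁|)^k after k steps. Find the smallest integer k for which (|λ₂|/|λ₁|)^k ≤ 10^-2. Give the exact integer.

|λ₂/λ₁| = 1.60/3.39 = 0.47198
Need k ≥ ln(10^-2) / ln(0.47198) = -4.6052 / -0.7508 ≈ 6.133
Smallest integer k satisfying the bound: 7

7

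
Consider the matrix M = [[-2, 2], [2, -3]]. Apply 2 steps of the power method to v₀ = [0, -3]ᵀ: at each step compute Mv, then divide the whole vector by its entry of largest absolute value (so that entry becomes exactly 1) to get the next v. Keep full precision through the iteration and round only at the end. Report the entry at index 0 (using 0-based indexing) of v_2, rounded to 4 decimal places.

Mv0 = (-6.00000, 9.00000); divide by 9.00000 → v1 = (-0.66667, 1.00000)
Mv1 = (3.33333, -4.33333); divide by -4.33333 → v2 = (-0.76923, 1.00000)
Requested entry of v2: 30/-39 = -0.7692

-0.7692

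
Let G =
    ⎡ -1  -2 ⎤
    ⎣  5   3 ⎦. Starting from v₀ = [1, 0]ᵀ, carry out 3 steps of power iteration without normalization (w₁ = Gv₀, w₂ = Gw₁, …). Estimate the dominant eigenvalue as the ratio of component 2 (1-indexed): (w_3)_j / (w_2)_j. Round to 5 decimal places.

λ ≈ -1.50000

w1 = Gv₀ = ((-1)·1 + (-2)·0; 5·1 + 3·0) = (-1, 5)
w2 = Gw1 = ((-1)·(-1) + (-2)·5; 5·(-1) + 3·5) = (-9, 10)
w3 = Gw2 = (-11, -15)
Ratio at component: -15 / 10 = -1.50000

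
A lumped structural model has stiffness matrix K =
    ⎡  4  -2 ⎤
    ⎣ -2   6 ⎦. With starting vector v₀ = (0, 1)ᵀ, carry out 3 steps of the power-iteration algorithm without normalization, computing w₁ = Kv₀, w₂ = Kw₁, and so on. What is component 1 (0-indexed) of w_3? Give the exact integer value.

280

w1 = Kv₀ = (-2, 6)
w2 = Kw1 = (-20, 40)
w3 = Kw2 = (-160, 280)
The requested component of w3 is 280.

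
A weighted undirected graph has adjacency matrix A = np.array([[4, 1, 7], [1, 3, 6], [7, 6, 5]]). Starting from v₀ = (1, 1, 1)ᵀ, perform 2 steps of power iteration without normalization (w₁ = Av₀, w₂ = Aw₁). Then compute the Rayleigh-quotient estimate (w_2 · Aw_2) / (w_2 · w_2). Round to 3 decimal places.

λ ≈ 14.003

w1 = Av₀ = (12, 10, 18)
w2 = Aw1 = (184, 150, 234)
Aw2 = (2524, 2038, 3358)
w2·Aw2 = 184·2524 + 150·2038 + 234·3358 = 1555888; w2·w2 = 184·184 + 150·150 + 234·234 = 111112
λ ≈ 1555888/111112 = 14.003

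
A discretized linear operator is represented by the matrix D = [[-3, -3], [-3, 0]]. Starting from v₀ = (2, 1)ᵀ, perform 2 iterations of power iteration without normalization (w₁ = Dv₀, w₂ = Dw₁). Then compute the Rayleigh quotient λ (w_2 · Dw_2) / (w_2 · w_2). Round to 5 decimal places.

-4.85294

w1 = Dv₀ = ((-3)·2 + (-3)·1; (-3)·2 + 0·1) = (-9, -6)
w2 = Dw1 = ((-3)·(-9) + (-3)·(-6); (-3)·(-9) + 0·(-6)) = (45, 27)
Dw2 = (-216, -135)
w2·Dw2 = 45·(-216) + 27·(-135) = -13365; w2·w2 = 45·45 + 27·27 = 2754
λ ≈ -13365/2754 = -4.85294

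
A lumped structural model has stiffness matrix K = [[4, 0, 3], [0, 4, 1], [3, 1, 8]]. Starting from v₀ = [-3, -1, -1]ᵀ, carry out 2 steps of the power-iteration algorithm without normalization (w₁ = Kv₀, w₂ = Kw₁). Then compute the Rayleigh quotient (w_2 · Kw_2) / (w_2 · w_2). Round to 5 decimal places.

w1 = Kv₀ = (4·(-3) + 0·(-1) + 3·(-1); 0·(-3) + 4·(-1) + 1·(-1); 3·(-3) + 1·(-1) + 8·(-1)) = (-15, -5, -18)
w2 = Kw1 = (4·(-15) + 0·(-5) + 3·(-18); 0·(-15) + 4·(-5) + 1·(-18); 3·(-15) + 1·(-5) + 8·(-18)) = (-114, -38, -194)
Kw2 = (-1038, -346, -1932)
w2·Kw2 = (-114)·(-1038) + (-38)·(-346) + (-194)·(-1932) = 506288; w2·w2 = (-114)·(-114) + (-38)·(-38) + (-194)·(-194) = 52076
λ ≈ 506288/52076 = 9.72210

9.72210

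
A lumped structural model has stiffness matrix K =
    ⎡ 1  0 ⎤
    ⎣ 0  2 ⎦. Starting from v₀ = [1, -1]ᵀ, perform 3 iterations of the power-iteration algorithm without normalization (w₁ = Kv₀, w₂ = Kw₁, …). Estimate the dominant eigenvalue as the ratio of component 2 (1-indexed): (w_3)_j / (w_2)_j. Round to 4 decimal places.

w1 = Kv₀ = (1·1 + 0·(-1); 0·1 + 2·(-1)) = (1, -2)
w2 = Kw1 = (1·1 + 0·(-2); 0·1 + 2·(-2)) = (1, -4)
w3 = Kw2 = (1, -8)
Ratio at component: -8 / -4 = 2.0000

λ ≈ 2.0000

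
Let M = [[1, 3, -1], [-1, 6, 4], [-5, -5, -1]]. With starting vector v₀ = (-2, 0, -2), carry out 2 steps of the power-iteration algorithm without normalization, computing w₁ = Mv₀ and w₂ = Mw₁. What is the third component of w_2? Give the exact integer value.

w1 = Mv₀ = (0, -6, 12)
w2 = Mw1 = (-30, 12, 18)
The requested component of w2 is 18.

18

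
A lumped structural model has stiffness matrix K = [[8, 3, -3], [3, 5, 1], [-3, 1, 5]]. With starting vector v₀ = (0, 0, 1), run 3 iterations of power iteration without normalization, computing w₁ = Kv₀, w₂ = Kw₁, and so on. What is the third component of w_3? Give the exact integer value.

w1 = Kv₀ = (-3, 1, 5)
w2 = Kw1 = (-36, 1, 35)
w3 = Kw2 = (-390, -68, 284)
The requested component of w3 is 284.

284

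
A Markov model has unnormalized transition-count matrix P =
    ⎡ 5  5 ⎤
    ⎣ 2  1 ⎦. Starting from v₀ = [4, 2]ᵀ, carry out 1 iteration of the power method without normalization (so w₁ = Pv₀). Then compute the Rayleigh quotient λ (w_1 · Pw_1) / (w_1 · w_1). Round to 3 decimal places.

6.700

w1 = Pv₀ = (5·4 + 5·2; 2·4 + 1·2) = (30, 10)
Pw1 = (200, 70)
w1·Pw1 = 30·200 + 10·70 = 6700; w1·w1 = 30·30 + 10·10 = 1000
λ ≈ 6700/1000 = 6.700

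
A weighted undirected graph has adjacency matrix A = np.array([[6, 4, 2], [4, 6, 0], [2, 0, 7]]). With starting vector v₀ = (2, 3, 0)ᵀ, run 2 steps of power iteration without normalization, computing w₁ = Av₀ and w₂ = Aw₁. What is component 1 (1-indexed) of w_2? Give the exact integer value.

256

w1 = Av₀ = (24, 26, 4)
w2 = Aw1 = (256, 252, 76)
The requested component of w2 is 256.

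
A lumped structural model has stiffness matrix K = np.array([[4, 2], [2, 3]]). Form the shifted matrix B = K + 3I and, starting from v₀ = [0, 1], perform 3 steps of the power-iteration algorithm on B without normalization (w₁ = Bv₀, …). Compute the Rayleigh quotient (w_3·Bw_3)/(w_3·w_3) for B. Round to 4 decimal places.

B = K + 3I has rows (7, 2); (2, 6)
w1 = Bv₀ = (2, 6)
w2 = Bw1 = (26, 40)
w3 = Bw2 = (262, 292)
Bw3 = (2418, 2276)
w3·Bw3 = 1298108; w3·w3 = 153908; μ ≈ 1298108/153908 = 8.4343

8.4343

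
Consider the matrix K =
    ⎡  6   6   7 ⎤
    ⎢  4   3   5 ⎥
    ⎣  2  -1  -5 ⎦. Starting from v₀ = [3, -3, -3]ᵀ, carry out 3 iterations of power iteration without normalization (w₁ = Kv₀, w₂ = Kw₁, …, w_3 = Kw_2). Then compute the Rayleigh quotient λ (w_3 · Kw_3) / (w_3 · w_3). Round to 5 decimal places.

w1 = Kv₀ = (6·3 + 6·(-3) + 7·(-3); 4·3 + 3·(-3) + 5·(-3); 2·3 + (-1)·(-3) + (-5)·(-3)) = (-21, -12, 24)
w2 = Kw1 = (6·(-21) + 6·(-12) + 7·24; 4·(-21) + 3·(-12) + 5·24; 2·(-21) + (-1)·(-12) + (-5)·24) = (-30, 0, -150)
w3 = Kw2 = (-1230, -870, 690)
Kw3 = (-7770, -4080, -5040)
w3·Kw3 = (-1230)·(-7770) + (-870)·(-4080) + 690·(-5040) = 9629100; w3·w3 = (-1230)·(-1230) + (-870)·(-870) + 690·690 = 2745900
λ ≈ 9629100/2745900 = 3.50672

λ ≈ 3.50672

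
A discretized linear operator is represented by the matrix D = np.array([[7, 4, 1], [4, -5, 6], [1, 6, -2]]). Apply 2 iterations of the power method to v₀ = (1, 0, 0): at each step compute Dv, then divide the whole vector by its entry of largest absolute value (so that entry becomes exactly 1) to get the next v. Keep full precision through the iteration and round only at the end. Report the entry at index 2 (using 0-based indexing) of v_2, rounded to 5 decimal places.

0.43939

Dv0 = (7.000000, 4.000000, 1.000000); divide by 7.000000 → v1 = (1.000000, 0.571429, 0.142857)
Dv1 = (9.428571, 2.000000, 4.142857); divide by 9.428571 → v2 = (1.000000, 0.212121, 0.439394)
Requested entry of v2: 29/66 = 0.43939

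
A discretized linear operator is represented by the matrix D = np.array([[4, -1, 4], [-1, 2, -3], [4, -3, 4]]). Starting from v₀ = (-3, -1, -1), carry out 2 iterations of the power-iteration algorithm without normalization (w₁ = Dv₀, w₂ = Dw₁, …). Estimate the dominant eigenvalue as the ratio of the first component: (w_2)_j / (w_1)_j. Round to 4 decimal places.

w1 = Dv₀ = (4·(-3) + (-1)·(-1) + 4·(-1); (-1)·(-3) + 2·(-1) + (-3)·(-1); 4·(-3) + (-3)·(-1) + 4·(-1)) = (-15, 4, -13)
w2 = Dw1 = (4·(-15) + (-1)·4 + 4·(-13); (-1)·(-15) + 2·4 + (-3)·(-13); 4·(-15) + (-3)·4 + 4·(-13)) = (-116, 62, -124)
Ratio at component: -116 / -15 = 7.7333

λ ≈ 7.7333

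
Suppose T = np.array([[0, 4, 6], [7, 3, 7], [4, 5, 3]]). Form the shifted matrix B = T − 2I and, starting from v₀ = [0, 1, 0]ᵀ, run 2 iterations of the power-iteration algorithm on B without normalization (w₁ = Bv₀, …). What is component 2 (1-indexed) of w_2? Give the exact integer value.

64

B = T − 2I has rows (-2, 4, 6); (7, 1, 7); (4, 5, 1)
w1 = Bv₀ = ((-2)·0 + 4·1 + 6·0; 7·0 + 1·1 + 7·0; 4·0 + 5·1 + 1·0) = (4, 1, 5)
w2 = Bw1 = ((-2)·4 + 4·1 + 6·5; 7·4 + 1·1 + 7·5; 4·4 + 5·1 + 1·5) = (26, 64, 26)
Requested component of w2: 64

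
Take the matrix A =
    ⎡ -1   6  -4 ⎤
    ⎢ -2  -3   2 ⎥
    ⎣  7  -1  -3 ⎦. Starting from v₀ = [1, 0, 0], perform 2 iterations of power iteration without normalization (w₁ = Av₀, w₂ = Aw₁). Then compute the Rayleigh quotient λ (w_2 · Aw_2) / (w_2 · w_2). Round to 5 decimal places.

λ ≈ -2.22417

w1 = Av₀ = ((-1)·1 + 6·0 + (-4)·0; (-2)·1 + (-3)·0 + 2·0; 7·1 + (-1)·0 + (-3)·0) = (-1, -2, 7)
w2 = Aw1 = ((-1)·(-1) + 6·(-2) + (-4)·7; (-2)·(-1) + (-3)·(-2) + 2·7; 7·(-1) + (-1)·(-2) + (-3)·7) = (-39, 22, -26)
Aw2 = (275, -40, -217)
w2·Aw2 = (-39)·275 + 22·(-40) + (-26)·(-217) = -5963; w2·w2 = (-39)·(-39) + 22·22 + (-26)·(-26) = 2681
λ ≈ -5963/2681 = -2.22417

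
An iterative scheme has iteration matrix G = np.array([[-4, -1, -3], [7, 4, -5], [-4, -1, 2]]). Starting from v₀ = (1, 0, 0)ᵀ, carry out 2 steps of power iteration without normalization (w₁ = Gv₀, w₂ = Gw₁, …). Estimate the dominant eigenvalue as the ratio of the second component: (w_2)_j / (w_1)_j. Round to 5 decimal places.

w1 = Gv₀ = ((-4)·1 + (-1)·0 + (-3)·0; 7·1 + 4·0 + (-5)·0; (-4)·1 + (-1)·0 + 2·0) = (-4, 7, -4)
w2 = Gw1 = ((-4)·(-4) + (-1)·7 + (-3)·(-4); 7·(-4) + 4·7 + (-5)·(-4); (-4)·(-4) + (-1)·7 + 2·(-4)) = (21, 20, 1)
Ratio at component: 20 / 7 = 2.85714

λ ≈ 2.85714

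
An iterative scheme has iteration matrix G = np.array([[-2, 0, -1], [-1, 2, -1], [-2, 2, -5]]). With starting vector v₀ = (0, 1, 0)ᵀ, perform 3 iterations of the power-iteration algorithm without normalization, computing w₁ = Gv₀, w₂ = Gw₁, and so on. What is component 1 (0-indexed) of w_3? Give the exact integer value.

w1 = Gv₀ = (0, 2, 2)
w2 = Gw1 = (-2, 2, -6)
w3 = Gw2 = (10, 12, 38)
The requested component of w3 is 12.

12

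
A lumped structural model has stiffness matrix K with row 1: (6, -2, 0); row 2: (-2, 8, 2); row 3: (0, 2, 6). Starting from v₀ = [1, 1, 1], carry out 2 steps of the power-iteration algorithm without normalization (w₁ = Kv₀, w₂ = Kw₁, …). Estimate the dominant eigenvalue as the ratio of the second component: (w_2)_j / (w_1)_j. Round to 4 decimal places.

λ ≈ 9.0000

w1 = Kv₀ = (6·1 + (-2)·1 + 0·1; (-2)·1 + 8·1 + 2·1; 0·1 + 2·1 + 6·1) = (4, 8, 8)
w2 = Kw1 = (6·4 + (-2)·8 + 0·8; (-2)·4 + 8·8 + 2·8; 0·4 + 2·8 + 6·8) = (8, 72, 64)
Ratio at component: 72 / 8 = 9.0000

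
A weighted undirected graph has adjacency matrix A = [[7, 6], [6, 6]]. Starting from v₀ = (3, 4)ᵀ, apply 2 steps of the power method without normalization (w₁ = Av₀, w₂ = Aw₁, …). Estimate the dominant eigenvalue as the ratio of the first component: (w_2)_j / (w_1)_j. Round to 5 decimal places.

12.60000

w1 = Av₀ = (7·3 + 6·4; 6·3 + 6·4) = (45, 42)
w2 = Aw1 = (7·45 + 6·42; 6·45 + 6·42) = (567, 522)
Ratio at component: 567 / 45 = 12.60000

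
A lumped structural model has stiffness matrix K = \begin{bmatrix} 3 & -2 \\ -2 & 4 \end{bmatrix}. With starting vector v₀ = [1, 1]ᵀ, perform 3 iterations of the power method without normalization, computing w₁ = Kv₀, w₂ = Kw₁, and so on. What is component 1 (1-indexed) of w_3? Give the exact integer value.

-15

w1 = Kv₀ = (3·1 + (-2)·1; (-2)·1 + 4·1) = (1, 2)
w2 = Kw1 = (3·1 + (-2)·2; (-2)·1 + 4·2) = (-1, 6)
w3 = Kw2 = (-15, 26)
The requested component of w3 is -15.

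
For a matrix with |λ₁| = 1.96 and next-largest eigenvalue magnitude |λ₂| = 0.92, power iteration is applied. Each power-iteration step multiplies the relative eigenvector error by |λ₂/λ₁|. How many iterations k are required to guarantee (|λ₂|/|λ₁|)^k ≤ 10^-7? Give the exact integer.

22

|λ₂/λ₁| = 0.92/1.96 = 0.46939
Need k ≥ ln(10^-7) / ln(0.46939) = -16.1181 / -0.7563 ≈ 21.311
Smallest integer k satisfying the bound: 22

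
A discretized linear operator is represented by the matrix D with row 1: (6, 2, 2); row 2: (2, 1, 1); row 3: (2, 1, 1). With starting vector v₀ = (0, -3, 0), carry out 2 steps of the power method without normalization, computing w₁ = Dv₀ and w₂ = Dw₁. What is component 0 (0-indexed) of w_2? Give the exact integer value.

-48

w1 = Dv₀ = (6·0 + 2·(-3) + 2·0; 2·0 + 1·(-3) + 1·0; 2·0 + 1·(-3) + 1·0) = (-6, -3, -3)
w2 = Dw1 = (6·(-6) + 2·(-3) + 2·(-3); 2·(-6) + 1·(-3) + 1·(-3); 2·(-6) + 1·(-3) + 1·(-3)) = (-48, -18, -18)
The requested component of w2 is -48.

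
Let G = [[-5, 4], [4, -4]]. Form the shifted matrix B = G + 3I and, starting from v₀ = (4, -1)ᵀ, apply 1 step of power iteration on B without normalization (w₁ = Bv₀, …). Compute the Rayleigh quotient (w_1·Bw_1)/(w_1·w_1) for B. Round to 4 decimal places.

-5.1016

B = G + 3I has rows (-2, 4); (4, -1)
w1 = Bv₀ = (-12, 17)
Bw1 = (92, -65)
w1·Bw1 = -2209; w1·w1 = 433; μ ≈ -2209/433 = -5.1016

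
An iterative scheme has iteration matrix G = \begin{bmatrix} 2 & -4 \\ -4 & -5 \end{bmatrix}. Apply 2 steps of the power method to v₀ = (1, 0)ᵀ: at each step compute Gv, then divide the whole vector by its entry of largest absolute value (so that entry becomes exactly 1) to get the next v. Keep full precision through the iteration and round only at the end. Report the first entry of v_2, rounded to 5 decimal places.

Gv0 = (2.000000, -4.000000); divide by -4.000000 → v1 = (-0.500000, 1.000000)
Gv1 = (-5.000000, -3.000000); divide by -5.000000 → v2 = (1.000000, 0.600000)
Requested entry of v2: 20/20 = 1.00000

1.00000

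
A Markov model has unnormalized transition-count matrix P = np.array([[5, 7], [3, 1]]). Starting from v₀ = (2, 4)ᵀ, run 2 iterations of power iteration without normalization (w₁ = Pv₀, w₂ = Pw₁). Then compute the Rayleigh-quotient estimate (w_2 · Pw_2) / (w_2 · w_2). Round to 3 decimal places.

8.144

w1 = Pv₀ = (38, 10)
w2 = Pw1 = (260, 124)
Pw2 = (2168, 904)
w2·Pw2 = 260·2168 + 124·904 = 675776; w2·w2 = 260·260 + 124·124 = 82976
λ ≈ 675776/82976 = 8.144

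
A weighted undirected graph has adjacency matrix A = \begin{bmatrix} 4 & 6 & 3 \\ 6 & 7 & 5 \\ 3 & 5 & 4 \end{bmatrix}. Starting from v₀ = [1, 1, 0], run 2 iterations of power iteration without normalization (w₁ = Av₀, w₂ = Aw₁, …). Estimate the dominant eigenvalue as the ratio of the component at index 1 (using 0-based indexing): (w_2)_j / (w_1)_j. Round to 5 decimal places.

w1 = Av₀ = (10, 13, 8)
w2 = Aw1 = (142, 191, 127)
Ratio at component: 191 / 13 = 14.69231

14.69231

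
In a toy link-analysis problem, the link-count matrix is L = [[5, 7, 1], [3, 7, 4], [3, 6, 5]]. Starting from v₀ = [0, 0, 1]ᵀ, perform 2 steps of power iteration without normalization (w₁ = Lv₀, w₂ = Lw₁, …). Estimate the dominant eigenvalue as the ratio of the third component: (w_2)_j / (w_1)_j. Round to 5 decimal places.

λ ≈ 10.40000

w1 = Lv₀ = (1, 4, 5)
w2 = Lw1 = (38, 51, 52)
Ratio at component: 52 / 5 = 10.40000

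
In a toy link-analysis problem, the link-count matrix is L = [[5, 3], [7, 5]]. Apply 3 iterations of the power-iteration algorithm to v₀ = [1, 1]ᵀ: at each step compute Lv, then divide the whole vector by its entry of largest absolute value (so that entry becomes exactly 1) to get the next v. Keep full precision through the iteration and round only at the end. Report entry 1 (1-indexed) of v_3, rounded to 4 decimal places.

Lv0 = (8.00000, 12.00000); divide by 12.00000 → v1 = (0.66667, 1.00000)
Lv1 = (6.33333, 9.66667); divide by 9.66667 → v2 = (0.65517, 1.00000)
Lv2 = (6.27586, 9.58621); divide by 9.58621 → v3 = (0.65468, 1.00000)
Requested entry of v3: 728/1112 = 0.6547

0.6547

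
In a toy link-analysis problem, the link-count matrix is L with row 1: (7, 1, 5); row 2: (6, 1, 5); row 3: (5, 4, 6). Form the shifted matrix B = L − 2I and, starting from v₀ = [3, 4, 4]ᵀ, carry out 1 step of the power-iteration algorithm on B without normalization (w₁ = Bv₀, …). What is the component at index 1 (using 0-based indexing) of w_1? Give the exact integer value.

34

B = L − 2I has rows (5, 1, 5); (6, -1, 5); (5, 4, 4)
w1 = Bv₀ = (39, 34, 47)
Requested component of w1: 34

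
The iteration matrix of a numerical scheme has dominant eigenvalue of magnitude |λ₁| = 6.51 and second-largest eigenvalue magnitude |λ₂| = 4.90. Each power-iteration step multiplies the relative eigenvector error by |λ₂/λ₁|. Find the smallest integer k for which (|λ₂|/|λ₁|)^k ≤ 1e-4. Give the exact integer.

33

|λ₂/λ₁| = 4.90/6.51 = 0.75269
Need k ≥ ln(1e-4) / ln(0.75269) = -9.2103 / -0.2841 ≈ 32.419
Smallest integer k satisfying the bound: 33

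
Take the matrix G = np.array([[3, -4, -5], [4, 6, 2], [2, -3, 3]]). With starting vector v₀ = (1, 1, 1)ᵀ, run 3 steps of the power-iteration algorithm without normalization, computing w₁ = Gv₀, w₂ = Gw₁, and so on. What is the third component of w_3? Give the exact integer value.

w1 = Gv₀ = (-6, 12, 2)
w2 = Gw1 = (-76, 52, -42)
w3 = Gw2 = (-226, -76, -434)
The requested component of w3 is -434.

-434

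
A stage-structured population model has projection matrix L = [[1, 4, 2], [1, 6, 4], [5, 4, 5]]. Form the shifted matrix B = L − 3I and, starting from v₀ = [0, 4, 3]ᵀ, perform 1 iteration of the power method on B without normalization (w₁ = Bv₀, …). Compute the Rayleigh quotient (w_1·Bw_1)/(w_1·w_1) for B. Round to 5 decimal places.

7.75907

B = L − 3I has rows (-2, 4, 2); (1, 3, 4); (5, 4, 2)
w1 = Bv₀ = ((-2)·0 + 4·4 + 2·3; 1·0 + 3·4 + 4·3; 5·0 + 4·4 + 2·3) = (22, 24, 22)
Bw1 = (96, 182, 250)
w1·Bw1 = 11980; w1·w1 = 1544; μ ≈ 11980/1544 = 7.75907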